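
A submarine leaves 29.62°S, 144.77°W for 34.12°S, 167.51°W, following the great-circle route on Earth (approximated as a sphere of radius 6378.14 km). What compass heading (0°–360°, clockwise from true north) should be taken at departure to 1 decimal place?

With φ₁ = -0.5170, φ₂ = -0.5955, Δλ = -0.3969 rad, the forward-azimuth formula gives
θ = atan2( sin Δλ cos φ₂ , cos φ₁ sin φ₂ − sin φ₁ cos φ₂ cos Δλ ) = atan2(-0.3200, -0.1103) = -109.01°.
Adding 360° brings this into [0°, 360°): 251.0°.

251.0°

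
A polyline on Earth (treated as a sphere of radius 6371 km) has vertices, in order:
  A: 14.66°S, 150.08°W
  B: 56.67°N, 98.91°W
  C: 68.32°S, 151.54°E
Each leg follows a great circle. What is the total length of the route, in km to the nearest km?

Leg A→B: central angle 1.4486 rad, distance 9229.3 km.
Leg B→C: central angle 2.5761 rad, distance 16412.5 km.
Total: 9229.3 + 16412.5 ≈ 25642 km.

25642 km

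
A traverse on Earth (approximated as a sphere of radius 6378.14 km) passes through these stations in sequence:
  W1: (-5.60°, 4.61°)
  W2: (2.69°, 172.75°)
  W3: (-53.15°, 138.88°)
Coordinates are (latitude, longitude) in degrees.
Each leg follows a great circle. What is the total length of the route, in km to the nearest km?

25653 km

Leg W1→W2: central angle 2.9290 rad, distance 18681.6 km.
Leg W2→W3: central angle 1.0930 rad, distance 6971.1 km.
Total: 18681.6 + 6971.1 ≈ 25653 km.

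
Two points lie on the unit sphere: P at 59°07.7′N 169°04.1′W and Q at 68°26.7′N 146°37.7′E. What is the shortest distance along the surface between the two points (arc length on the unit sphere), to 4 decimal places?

In radians: φ₁ = 1.0320, φ₂ = 1.1946, Δλ = -44.303° = -0.7732 rad.
cos c = sin φ₁ sin φ₂ + cos φ₁ cos φ₂ cos Δλ = (0.8583)(0.9301) + (0.5131)(0.3674)(0.7157) = 0.93320,
so c = arccos(0.93320) = 0.36757 rad.
On the unit sphere the arc length equals the central angle: 0.3676.

0.3676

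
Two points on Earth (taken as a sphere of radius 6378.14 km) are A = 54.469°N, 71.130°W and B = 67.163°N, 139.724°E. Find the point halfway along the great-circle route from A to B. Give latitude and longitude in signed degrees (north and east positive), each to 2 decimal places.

79.62°, -109.88°

The central angle between A and B is δ = 0.9808 rad.
With f = 0.5, the slerp weights are sin((1−f)δ)/sin δ = 0.5668 and sin(fδ)/sin δ = 0.5668.
Weighted sum of the unit vectors: (0.5668)·(0.1880,-0.5499,0.8138) + (0.5668)·(-0.2961,0.2509,0.9216) = (-0.0613, -0.1695, 0.9836).
Converting back: φ = atan2(z, √(x²+y²)) = 79.62°, λ = atan2(y, x) = -109.88°.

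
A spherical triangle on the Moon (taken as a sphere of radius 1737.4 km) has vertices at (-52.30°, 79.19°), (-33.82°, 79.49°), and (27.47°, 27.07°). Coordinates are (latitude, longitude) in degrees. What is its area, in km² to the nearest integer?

641737 km²

Side lengths (central angles): a = 1.3768, b = 1.6026, c = 0.3226 rad; semiperimeter s = 1.6510.
By l'Huilier's theorem, tan(E/4) = √[tan(s/2) tan((s−a)/2) tan((s−b)/2) tan((s−c)/2)], giving spherical excess E = 0.2126 rad.
Area = E·R² = 0.2126 × (1737.4)² ≈ 641737 km².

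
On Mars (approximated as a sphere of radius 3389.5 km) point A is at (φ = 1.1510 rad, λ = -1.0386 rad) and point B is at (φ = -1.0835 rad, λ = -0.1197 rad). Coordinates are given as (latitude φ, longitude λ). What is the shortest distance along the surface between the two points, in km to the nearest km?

In radians: φ₁ = 1.1510, φ₂ = -1.0835, Δλ = 52.649° = 0.9189 rad.
cos c = sin φ₁ sin φ₂ + cos φ₁ cos φ₂ cos Δλ = (0.9132)(-0.8836) + (0.4076)(0.4682)(0.6067) = -0.69110,
so c = arccos(-0.69110) = 2.33380 rad.
Distance = R·c = 3389.5 × 2.3338 ≈ 7910 km.

7910 km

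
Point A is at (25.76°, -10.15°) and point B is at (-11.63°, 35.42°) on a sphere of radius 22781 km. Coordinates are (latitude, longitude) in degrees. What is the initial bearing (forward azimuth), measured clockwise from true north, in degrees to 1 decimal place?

124.4°

With φ₁ = 0.4496, φ₂ = -0.2030, Δλ = 0.7953 rad, the forward-azimuth formula gives
θ = atan2( sin Δλ cos φ₂ , cos φ₁ sin φ₂ − sin φ₁ cos φ₂ cos Δλ ) = atan2(0.6994, -0.4795) = 124.44°.
So the initial bearing is 124.4°.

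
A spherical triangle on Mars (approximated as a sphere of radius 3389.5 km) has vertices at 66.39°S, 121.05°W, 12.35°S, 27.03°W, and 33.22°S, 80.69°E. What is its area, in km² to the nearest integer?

15174006 km²

Side lengths (central angles): a = 1.7027, b = 1.3788, c = 1.4014 rad; semiperimeter s = 2.2415.
By l'Huilier's theorem, tan(E/4) = √[tan(s/2) tan((s−a)/2) tan((s−b)/2) tan((s−c)/2)], giving spherical excess E = 1.3208 rad.
Area = E·R² = 1.3208 × (3389.5)² ≈ 15174006 km².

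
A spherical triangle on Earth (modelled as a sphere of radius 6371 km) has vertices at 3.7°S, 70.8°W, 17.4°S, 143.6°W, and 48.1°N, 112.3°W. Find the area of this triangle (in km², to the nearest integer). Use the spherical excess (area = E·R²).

Side lengths (central angles): a = 1.2430, b = 1.1028, c = 1.2652 rad; semiperimeter s = 1.8055.
By l'Huilier's theorem, tan(E/4) = √[tan(s/2) tan((s−a)/2) tan((s−b)/2) tan((s−c)/2)], giving spherical excess E = 0.7618 rad.
Area = E·R² = 0.7618 × (6371)² ≈ 30920336 km².

30920336 km²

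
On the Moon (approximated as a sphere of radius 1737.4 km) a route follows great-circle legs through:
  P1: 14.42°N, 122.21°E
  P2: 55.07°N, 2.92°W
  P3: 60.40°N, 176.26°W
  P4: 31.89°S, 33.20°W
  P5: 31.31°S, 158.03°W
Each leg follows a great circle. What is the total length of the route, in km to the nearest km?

Leg P1→P2: central angle 1.6860 rad, distance 2929.2 km.
Leg P2→P3: central angle 1.1241 rad, distance 1953.1 km.
Leg P3→P4: central angle 2.4891 rad, distance 4324.5 km.
Leg P4→P5: central angle 1.7110 rad, distance 2972.8 km.
Total: 2929.2 + 1953.1 + 4324.5 + 2972.8 ≈ 12180 km.

12180 km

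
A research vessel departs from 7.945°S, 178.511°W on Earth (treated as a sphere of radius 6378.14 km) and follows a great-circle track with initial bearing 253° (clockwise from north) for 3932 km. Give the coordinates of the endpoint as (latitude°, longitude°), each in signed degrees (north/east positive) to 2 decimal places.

-16.27°, 146.32°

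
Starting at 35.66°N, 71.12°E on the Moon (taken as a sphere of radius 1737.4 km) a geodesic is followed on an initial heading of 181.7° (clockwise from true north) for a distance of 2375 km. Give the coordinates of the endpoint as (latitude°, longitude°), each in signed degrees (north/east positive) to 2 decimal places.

-42.64°, 68.86°

Angular distance δ = d/R = 2375/1737.4 = 1.36699 rad; initial bearing θ = 3.1713 rad.
sin φ₂ = sin φ₁ cos δ + cos φ₁ sin δ cos θ = (0.5830)(0.2024) + (0.8125)(0.9793)(-0.9996) = -0.6773, so φ₂ = -42.64°.
Δλ = atan2(sin θ sin δ cos φ₁, cos δ − sin φ₁ sin φ₂) = atan2(-0.0236, 0.5973) = -2.263°.
λ₂ = 71.120° − 2.263° = 68.86°.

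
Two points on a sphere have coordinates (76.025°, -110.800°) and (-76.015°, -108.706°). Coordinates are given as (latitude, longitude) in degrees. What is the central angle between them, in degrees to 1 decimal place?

152.0°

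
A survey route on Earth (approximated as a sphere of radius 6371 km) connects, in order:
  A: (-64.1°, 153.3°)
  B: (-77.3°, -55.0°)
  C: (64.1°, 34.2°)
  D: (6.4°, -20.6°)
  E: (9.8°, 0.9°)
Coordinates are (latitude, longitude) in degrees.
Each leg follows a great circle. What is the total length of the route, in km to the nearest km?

31107 km

Leg A→B: central angle 0.6551 rad, distance 4173.5 km.
Leg B→C: central angle 2.6387 rad, distance 16811.4 km.
Leg C→D: central angle 1.2127 rad, distance 7726.1 km.
Leg D→E: central angle 0.3761 rad, distance 2396.2 km.
Total: 4173.5 + 16811.4 + 7726.1 + 2396.2 ≈ 31107 km.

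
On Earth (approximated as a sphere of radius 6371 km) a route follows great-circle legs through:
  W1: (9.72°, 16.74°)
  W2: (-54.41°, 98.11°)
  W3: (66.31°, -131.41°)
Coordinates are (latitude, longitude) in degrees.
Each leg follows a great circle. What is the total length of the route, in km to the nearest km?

Leg W1→W2: central angle 1.6220 rad, distance 10334.0 km.
Leg W2→W3: central angle 2.6825 rad, distance 17090.5 km.
Total: 10334.0 + 17090.5 ≈ 27425 km.

27425 km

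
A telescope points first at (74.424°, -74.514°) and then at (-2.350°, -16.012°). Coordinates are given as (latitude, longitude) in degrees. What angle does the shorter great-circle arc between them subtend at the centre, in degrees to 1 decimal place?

84.2°

In radians: φ₁ = 1.2989, φ₂ = -0.0410, Δλ = 58.502° = 1.0211 rad.
Haversine: a = sin²(Δφ/2) + cos φ₁ cos φ₂ sin²(Δλ/2) = 0.3856 + (0.2685)(0.9992)(0.2388) = 0.44966.
Central angle c = 2·arcsin(√a) = 1.46995 rad.
So the angular separation is 84.2°.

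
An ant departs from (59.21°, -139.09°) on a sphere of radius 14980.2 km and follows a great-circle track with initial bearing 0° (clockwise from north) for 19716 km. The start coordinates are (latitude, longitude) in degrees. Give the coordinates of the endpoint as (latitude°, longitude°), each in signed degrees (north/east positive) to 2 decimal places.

45.38°, 40.91°

Angular distance δ = d/R = 19716/14980.2 = 1.31614 rad; initial bearing θ = 0.0000 rad.
sin φ₂ = sin φ₁ cos δ + cos φ₁ sin δ cos θ = (0.8590)(0.2519) + (0.5119)(0.9677)(1.0000) = 0.7118, so φ₂ = 45.38°.
Δλ = atan2(sin θ sin δ cos φ₁, cos δ − sin φ₁ sin φ₂) = atan2(0.0000, -0.3595) = 180.000°.
λ₂ = -139.090° + 180.000° = 40.91°.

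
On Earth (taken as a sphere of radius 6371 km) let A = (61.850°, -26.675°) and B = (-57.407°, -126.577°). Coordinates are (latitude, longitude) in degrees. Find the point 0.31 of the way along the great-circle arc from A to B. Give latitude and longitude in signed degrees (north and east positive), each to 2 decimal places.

Central angle δ = 2.4760 rad. Interpolating on the sphere with fraction f = 0.31:
P = [sin((1−f)δ)·A + sin(fδ)·B] / sin δ = 1.6041·A + 1.1245·B in Cartesian coordinates,
giving P = (0.3153, -0.8262, 0.4669), i.e. latitude 27.84°, longitude -69.11°.

27.84°, -69.11°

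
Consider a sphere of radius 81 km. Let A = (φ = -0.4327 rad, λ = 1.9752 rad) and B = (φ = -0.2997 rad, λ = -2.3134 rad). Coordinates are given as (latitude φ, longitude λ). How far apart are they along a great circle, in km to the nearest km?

With latitudes φ₁ = -24.792°, φ₂ = -17.172° and longitude difference Δλ = 114.281°:
Haversine: a = sin²(Δφ/2) + cos φ₁ cos φ₂ sin²(Δλ/2) = 0.0044 + (0.9078)(0.9554)(0.7056) = 0.61644.
Central angle c = 2·arcsin(√a) = 1.80583 rad.
Distance = R·c = 81 × 1.8058 ≈ 146 km.

146 km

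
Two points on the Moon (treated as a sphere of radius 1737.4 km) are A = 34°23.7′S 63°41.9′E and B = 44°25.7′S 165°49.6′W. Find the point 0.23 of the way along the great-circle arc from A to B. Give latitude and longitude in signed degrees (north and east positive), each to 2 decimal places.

-50.53°, 81.14°

The central angle between A and B is δ = 1.5579 rad.
With f = 0.23, the slerp weights are sin((1−f)δ)/sin δ = 0.9320 and sin(fδ)/sin δ = 0.3507.
Weighted sum of the unit vectors: (0.9320)·(0.3656,0.7397,-0.5649) + (0.3507)·(-0.6924,-0.1749,-0.7000) = (0.0979, 0.6281, -0.7720).
Converting back: φ = atan2(z, √(x²+y²)) = -50.53°, λ = atan2(y, x) = 81.14°.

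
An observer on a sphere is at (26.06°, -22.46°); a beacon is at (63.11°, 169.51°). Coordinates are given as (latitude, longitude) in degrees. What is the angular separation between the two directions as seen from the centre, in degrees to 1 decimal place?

90.3°

With latitudes φ₁ = 26.060°, φ₂ = 63.110° and longitude difference Δλ = -168.030°:
cos c = sin φ₁ sin φ₂ + cos φ₁ cos φ₂ cos Δλ = (0.4393)(0.8919) + (0.8983)(0.4523)(-0.9783) = -0.00565,
so c = arccos(-0.00565) = 1.57645 rad.
So the angular separation is 90.3°.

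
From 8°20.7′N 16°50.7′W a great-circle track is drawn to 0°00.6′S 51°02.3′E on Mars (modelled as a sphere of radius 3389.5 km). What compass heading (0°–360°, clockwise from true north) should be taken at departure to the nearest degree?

Δλ = 67.883° = 1.1848 rad.
y = sin Δλ · cos φ₂ = (0.9264)(1.0000) = 0.9264
x = cos φ₁ sin φ₂ − sin φ₁ cos φ₂ cos Δλ = (0.9894)(-0.0002) − (0.1451)(1.0000)(0.3765) = -0.0548
θ = atan2(y, x) = 93.39°, so the bearing is 93°.

93°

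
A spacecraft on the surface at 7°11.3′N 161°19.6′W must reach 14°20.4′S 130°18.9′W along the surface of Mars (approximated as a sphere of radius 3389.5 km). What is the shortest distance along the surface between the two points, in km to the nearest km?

2221 km

In radians: φ₁ = 0.1255, φ₂ = -0.2503, Δλ = 31.012° = 0.5413 rad.
cos c = sin φ₁ sin φ₂ + cos φ₁ cos φ₂ cos Δλ = (0.1251)(-0.2477) + (0.9921)(0.9688)(0.8571) = 0.79284,
so c = arccos(0.79284) = 0.65534 rad.
Distance = R·c = 3389.5 × 0.6553 ≈ 2221 km.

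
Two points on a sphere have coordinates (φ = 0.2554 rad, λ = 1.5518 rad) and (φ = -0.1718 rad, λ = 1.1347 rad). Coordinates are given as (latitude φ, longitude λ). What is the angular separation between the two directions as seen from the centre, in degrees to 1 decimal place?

34.1°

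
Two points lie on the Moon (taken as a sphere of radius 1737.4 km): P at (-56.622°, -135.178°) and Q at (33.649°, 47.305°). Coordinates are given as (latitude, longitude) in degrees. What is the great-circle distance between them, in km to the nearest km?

In radians: φ₁ = -0.9882, φ₂ = 0.5873, Δλ = -177.517° = -3.0983 rad.
cos c = sin φ₁ sin φ₂ + cos φ₁ cos φ₂ cos Δλ = (-0.8351)(0.5541) + (0.5502)(0.8324)(-0.9991) = -0.92026,
so c = arccos(-0.92026) = 2.73954 rad.
Distance = R·c = 1737.4 × 2.7395 ≈ 4760 km.

4760 km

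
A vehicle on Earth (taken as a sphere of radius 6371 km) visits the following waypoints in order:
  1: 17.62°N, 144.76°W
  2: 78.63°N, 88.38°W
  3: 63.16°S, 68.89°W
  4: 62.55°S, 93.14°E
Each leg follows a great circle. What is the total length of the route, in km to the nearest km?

29156 km

Leg 1→2: central angle 1.1584 rad, distance 7380.2 km.
Leg 2→3: central angle 2.4830 rad, distance 15819.1 km.
Leg 3→4: central angle 0.9350 rad, distance 5956.7 km.
Total: 7380.2 + 15819.1 + 5956.7 ≈ 29156 km.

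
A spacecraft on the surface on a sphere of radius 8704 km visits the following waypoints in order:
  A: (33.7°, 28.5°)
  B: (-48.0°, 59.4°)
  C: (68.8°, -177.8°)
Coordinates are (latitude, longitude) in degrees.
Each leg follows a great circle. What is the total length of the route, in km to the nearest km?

Leg A→B: central angle 1.5054 rad, distance 13103.1 km.
Leg B→C: central angle 2.5391 rad, distance 22100.4 km.
Total: 13103.1 + 22100.4 ≈ 35203 km.

35203 km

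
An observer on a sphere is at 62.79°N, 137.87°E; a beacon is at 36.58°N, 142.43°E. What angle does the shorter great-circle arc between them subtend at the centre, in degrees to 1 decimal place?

26.4°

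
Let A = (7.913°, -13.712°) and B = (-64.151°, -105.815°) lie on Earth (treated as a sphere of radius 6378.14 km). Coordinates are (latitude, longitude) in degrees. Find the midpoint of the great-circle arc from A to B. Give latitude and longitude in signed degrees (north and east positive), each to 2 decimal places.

-35.53°, -37.80°

The central angle between A and B is δ = 1.7110 rad.
With f = 0.5, the slerp weights are sin((1−f)δ)/sin δ = 0.7624 and sin(fδ)/sin δ = 0.7624.
Weighted sum of the unit vectors: (0.7624)·(0.9622,-0.2348,0.1377) + (0.7624)·(-0.1188,-0.4195,-0.8999) = (0.6430, -0.4988, -0.5811).
Converting back: φ = atan2(z, √(x²+y²)) = -35.53°, λ = atan2(y, x) = -37.80°.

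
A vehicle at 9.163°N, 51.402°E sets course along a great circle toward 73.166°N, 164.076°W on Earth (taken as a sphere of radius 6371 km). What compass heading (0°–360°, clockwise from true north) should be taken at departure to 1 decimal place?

9.7°

Δλ = 144.522° = 2.5224 rad.
y = sin Δλ · cos φ₂ = (0.5804)(0.2896) = 0.1681
x = cos φ₁ sin φ₂ − sin φ₁ cos φ₂ cos Δλ = (0.9872)(0.9571) − (0.1592)(0.2896)(-0.8143) = 0.9825
θ = atan2(y, x) = 9.71°, so the bearing is 9.7°.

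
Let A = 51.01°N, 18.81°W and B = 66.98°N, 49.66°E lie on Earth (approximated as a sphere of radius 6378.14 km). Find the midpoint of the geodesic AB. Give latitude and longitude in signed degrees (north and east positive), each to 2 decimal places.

63.29°, 6.40°

The central angle between A and B is δ = 0.6340 rad.
With f = 0.5, the slerp weights are sin((1−f)δ)/sin δ = 0.5262 and sin(fδ)/sin δ = 0.5262.
Weighted sum of the unit vectors: (0.5262)·(0.5956,-0.2029,0.7773) + (0.5262)·(0.2531,0.2981,0.9204) = (0.4466, 0.0501, 0.8933).
Converting back: φ = atan2(z, √(x²+y²)) = 63.29°, λ = atan2(y, x) = 6.40°.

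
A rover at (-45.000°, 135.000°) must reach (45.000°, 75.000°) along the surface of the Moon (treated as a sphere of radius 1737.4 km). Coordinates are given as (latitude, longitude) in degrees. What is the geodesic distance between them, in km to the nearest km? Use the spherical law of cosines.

3168 km

In radians: φ₁ = -0.7854, φ₂ = 0.7854, Δλ = -60.000° = -1.0472 rad.
cos c = sin φ₁ sin φ₂ + cos φ₁ cos φ₂ cos Δλ = (-0.7071)(0.7071) + (0.7071)(0.7071)(0.5000) = -0.25000,
so c = arccos(-0.25000) = 1.82348 rad.
Distance = R·c = 1737.4 × 1.8235 ≈ 3168 km.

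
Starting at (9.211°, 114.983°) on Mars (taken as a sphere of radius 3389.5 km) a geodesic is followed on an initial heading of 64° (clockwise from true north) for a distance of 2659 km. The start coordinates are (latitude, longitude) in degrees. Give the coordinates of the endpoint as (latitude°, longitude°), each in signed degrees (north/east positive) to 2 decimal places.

24.77°, 159.35°

Angular distance δ = d/R = 2659/3389.5 = 0.78448 rad; initial bearing θ = 1.1170 rad.
sin φ₂ = sin φ₁ cos δ + cos φ₁ sin δ cos θ = (0.1601)(0.7078) + (0.9871)(0.7065)(0.4384) = 0.4190, so φ₂ = 24.77°.
Δλ = atan2(sin θ sin δ cos φ₁, cos δ − sin φ₁ sin φ₂) = atan2(0.6268, 0.6407) = 44.371°.
λ₂ = 114.983° + 44.371° = 159.35°.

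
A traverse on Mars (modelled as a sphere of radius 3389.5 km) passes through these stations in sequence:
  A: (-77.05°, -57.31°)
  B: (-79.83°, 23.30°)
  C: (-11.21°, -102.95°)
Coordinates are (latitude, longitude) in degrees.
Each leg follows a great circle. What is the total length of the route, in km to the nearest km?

Leg A→B: central angle 0.2626 rad, distance 890.2 km.
Leg B→C: central angle 1.4817 rad, distance 5022.4 km.
Total: 890.2 + 5022.4 ≈ 5913 km.

5913 km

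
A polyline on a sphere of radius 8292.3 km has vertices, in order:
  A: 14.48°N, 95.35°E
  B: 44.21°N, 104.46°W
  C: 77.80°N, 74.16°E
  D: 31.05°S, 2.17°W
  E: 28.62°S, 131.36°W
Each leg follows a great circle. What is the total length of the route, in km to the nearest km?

57492 km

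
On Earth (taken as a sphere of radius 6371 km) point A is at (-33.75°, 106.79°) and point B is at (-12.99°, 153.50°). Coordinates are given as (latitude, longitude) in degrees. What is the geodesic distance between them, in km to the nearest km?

Let φ₁ = -0.5890 rad, φ₂ = -0.2267 rad, and Δλ = 0.8152 rad.
Haversine: a = sin²(Δφ/2) + cos φ₁ cos φ₂ sin²(Δλ/2) = 0.0325 + (0.8315)(0.9744)(0.1572) = 0.15979.
Central angle c = 2·arcsin(√a) = 0.82246 rad.
Distance = R·c = 6371 × 0.8225 ≈ 5240 km.

5240 km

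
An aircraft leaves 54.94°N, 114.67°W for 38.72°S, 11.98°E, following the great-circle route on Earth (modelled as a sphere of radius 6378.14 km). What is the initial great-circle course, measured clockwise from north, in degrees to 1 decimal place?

88.0°

With φ₁ = 0.9589, φ₂ = -0.6758, Δλ = 2.2105 rad, the forward-azimuth formula gives
θ = atan2( sin Δλ cos φ₂ , cos φ₁ sin φ₂ − sin φ₁ cos φ₂ cos Δλ ) = atan2(0.6260, 0.0219) = 88.00°.
So the initial bearing is 88.0°.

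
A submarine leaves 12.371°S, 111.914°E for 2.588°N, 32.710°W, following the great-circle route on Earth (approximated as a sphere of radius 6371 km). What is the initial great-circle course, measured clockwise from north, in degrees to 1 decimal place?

257.3°

With φ₁ = -0.2159, φ₂ = 0.0452, Δλ = -2.5242 rad, the forward-azimuth formula gives
θ = atan2( sin Δλ cos φ₂ , cos φ₁ sin φ₂ − sin φ₁ cos φ₂ cos Δλ ) = atan2(-0.5783, -0.1304) = -102.71°.
Adding 360° brings this into [0°, 360°): 257.3°.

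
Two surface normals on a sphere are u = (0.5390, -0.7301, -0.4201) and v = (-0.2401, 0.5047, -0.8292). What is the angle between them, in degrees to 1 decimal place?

u·v = -0.1495; |u| = 1.0000, |v| = 1.0000.
cos θ = (u·v)/(|u||v|) = -0.1495, so θ = 98.6°.

98.6°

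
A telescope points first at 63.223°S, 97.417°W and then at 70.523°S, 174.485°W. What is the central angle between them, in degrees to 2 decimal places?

Let φ₁ = -1.1034 rad, φ₂ = -1.2309 rad, and Δλ = -1.3451 rad.
Haversine: a = sin²(Δφ/2) + cos φ₁ cos φ₂ sin²(Δλ/2) = 0.0041 + (0.4505)(0.3334)(0.3881) = 0.06235.
Central angle c = 2·arcsin(√a) = 0.50475 rad.
So the angular separation is 28.92°.

28.92°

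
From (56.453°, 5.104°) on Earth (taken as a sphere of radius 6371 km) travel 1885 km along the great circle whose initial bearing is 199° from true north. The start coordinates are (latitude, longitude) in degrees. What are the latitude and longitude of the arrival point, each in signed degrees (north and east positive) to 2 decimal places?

Angular distance δ = d/R = 1885/6371 = 0.29587 rad; initial bearing θ = 3.4732 rad.
sin φ₂ = sin φ₁ cos δ + cos φ₁ sin δ cos θ = (0.8334)(0.9565) + (0.5526)(0.2916)(-0.9455) = 0.6449, so φ₂ = 40.16°.
Δλ = atan2(sin θ sin δ cos φ₁, cos δ − sin φ₁ sin φ₂) = atan2(-0.0525, 0.4191) = -7.135°.
λ₂ = 5.104° − 7.135° = -2.03°.

40.16°, -2.03°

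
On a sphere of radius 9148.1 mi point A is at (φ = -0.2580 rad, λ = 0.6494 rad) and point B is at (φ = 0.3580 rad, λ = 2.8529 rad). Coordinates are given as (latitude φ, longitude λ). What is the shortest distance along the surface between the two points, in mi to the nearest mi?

Let φ₁ = -0.2580 rad, φ₂ = 0.3580 rad, and Δλ = 2.2035 rad.
cos c = sin φ₁ sin φ₂ + cos φ₁ cos φ₂ cos Δλ = (-0.2551)(0.3504) + (0.9669)(0.9366)(-0.5913) = -0.62491,
so c = arccos(-0.62491) = 2.24581 rad.
Distance = R·c = 9148.1 × 2.2458 ≈ 20545 mi.

20545 mi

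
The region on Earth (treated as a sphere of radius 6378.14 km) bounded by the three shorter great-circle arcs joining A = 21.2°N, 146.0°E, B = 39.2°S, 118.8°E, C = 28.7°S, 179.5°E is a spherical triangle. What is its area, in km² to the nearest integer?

Side lengths (central angles): a = 0.8813, b = 1.0376, c = 1.1439 rad; semiperimeter s = 1.5314.
By l'Huilier's theorem, tan(E/4) = √[tan(s/2) tan((s−a)/2) tan((s−b)/2) tan((s−c)/2)], giving spherical excess E = 0.5036 rad.
Area = E·R² = 0.5036 × (6378.14)² ≈ 20487897 km².

20487897 km²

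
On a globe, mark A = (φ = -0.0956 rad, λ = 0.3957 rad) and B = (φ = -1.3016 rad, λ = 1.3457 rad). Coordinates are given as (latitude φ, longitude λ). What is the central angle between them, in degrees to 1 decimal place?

75.8°

With latitudes φ₁ = -5.477°, φ₂ = -74.576° and longitude difference Δλ = 54.431°:
cos c = sin φ₁ sin φ₂ + cos φ₁ cos φ₂ cos Δλ = (-0.0955)(-0.9640) + (0.9954)(0.2660)(0.5817) = 0.24601,
so c = arccos(0.24601) = 1.32223 rad.
So the angular separation is 75.8°.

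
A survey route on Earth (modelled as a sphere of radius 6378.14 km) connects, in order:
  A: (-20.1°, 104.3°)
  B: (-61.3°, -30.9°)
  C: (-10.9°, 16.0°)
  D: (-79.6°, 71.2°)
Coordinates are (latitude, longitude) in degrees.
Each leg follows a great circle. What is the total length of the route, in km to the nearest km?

25065 km

Leg A→B: central angle 1.5894 rad, distance 10137.1 km.
Leg B→C: central angle 1.0609 rad, distance 6766.7 km.
Leg C→D: central angle 1.2795 rad, distance 8161.1 km.
Total: 10137.1 + 6766.7 + 8161.1 ≈ 25065 km.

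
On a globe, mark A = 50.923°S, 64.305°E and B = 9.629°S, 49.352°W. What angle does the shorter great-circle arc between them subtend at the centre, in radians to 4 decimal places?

Let φ₁ = -0.8888 rad, φ₂ = -0.1681 rad, and Δλ = -1.9837 rad.
cos c = sin φ₁ sin φ₂ + cos φ₁ cos φ₂ cos Δλ = (-0.7763)(-0.1673) + (0.6304)(0.9859)(-0.4013) = -0.11953,
so c = arccos(-0.11953) = 1.69061 rad.
So the angular separation is 1.6906 rad.

1.6906 rad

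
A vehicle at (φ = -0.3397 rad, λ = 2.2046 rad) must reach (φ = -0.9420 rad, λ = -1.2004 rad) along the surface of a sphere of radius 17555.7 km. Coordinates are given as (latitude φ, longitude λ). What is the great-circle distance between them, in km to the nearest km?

32302 km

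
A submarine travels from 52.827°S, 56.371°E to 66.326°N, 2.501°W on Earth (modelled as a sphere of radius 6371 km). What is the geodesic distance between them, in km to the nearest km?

14142 km

With latitudes φ₁ = -52.827°, φ₂ = 66.326° and longitude difference Δλ = -58.872°:
Haversine: a = sin²(Δφ/2) + cos φ₁ cos φ₂ sin²(Δλ/2) = 0.7436 + (0.6042)(0.4015)(0.2415) = 0.80217.
Central angle c = 2·arcsin(√a) = 2.21973 rad.
Distance = R·c = 6371 × 2.2197 ≈ 14142 km.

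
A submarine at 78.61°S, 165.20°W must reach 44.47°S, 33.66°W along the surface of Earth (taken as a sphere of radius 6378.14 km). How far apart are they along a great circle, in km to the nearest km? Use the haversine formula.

5968 km

Let φ₁ = -1.3720 rad, φ₂ = -0.7761 rad, and Δλ = 2.2958 rad.
Haversine: a = sin²(Δφ/2) + cos φ₁ cos φ₂ sin²(Δλ/2) = 0.0862 + (0.1975)(0.7136)(0.8316) = 0.20336.
Central angle c = 2·arcsin(√a) = 0.93567 rad.
Distance = R·c = 6378.14 × 0.9357 ≈ 5968 km.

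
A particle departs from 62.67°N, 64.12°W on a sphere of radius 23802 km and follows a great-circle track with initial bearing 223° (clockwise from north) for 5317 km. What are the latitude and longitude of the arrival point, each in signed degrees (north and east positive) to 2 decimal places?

52.37°, -78.45°

Angular distance δ = d/R = 5317/23802 = 0.22338 rad; initial bearing θ = 3.8921 rad.
sin φ₂ = sin φ₁ cos δ + cos φ₁ sin δ cos θ = (0.8884)(0.9752) + (0.4591)(0.2215)(-0.7314) = 0.7919, so φ₂ = 52.37°.
Δλ = atan2(sin θ sin δ cos φ₁, cos δ − sin φ₁ sin φ₂) = atan2(-0.0694, 0.2716) = -14.325°.
λ₂ = -64.120° − 14.325° = -78.45°.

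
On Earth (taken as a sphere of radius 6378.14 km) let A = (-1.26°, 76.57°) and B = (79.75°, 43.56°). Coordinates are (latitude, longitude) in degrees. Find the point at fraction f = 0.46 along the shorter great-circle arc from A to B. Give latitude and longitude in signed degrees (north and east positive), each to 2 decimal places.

36.56°, 72.27°

The central angle between A and B is δ = 1.4429 rad.
With f = 0.46, the slerp weights are sin((1−f)δ)/sin δ = 0.7085 and sin(fδ)/sin δ = 0.6211.
Weighted sum of the unit vectors: (0.7085)·(0.2322,0.9724,-0.0220) + (0.6211)·(0.1289,0.1226,0.9840) = (0.2446, 0.7651, 0.5956).
Converting back: φ = atan2(z, √(x²+y²)) = 36.56°, λ = atan2(y, x) = 72.27°.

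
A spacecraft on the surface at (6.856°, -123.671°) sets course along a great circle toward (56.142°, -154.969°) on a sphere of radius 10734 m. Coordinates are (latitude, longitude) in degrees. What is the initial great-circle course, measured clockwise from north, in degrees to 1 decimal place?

Δλ = -31.298° = -0.5463 rad.
y = sin Δλ · cos φ₂ = (-0.5195)(0.5571) = -0.2894
x = cos φ₁ sin φ₂ − sin φ₁ cos φ₂ cos Δλ = (0.9928)(0.8304) − (0.1194)(0.5571)(0.8545) = 0.7677
θ = atan2(y, x) = -20.66°; adding 360° gives 339.3°.

339.3°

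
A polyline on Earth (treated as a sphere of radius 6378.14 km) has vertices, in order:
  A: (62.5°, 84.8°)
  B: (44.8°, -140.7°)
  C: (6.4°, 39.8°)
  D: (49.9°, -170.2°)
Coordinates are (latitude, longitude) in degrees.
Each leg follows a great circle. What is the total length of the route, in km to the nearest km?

34897 km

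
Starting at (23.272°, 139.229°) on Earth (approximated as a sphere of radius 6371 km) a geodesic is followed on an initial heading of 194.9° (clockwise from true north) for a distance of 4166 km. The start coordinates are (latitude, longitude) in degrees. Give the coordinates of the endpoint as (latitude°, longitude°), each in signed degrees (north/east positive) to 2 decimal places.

Angular distance δ = d/R = 4166/6371 = 0.65390 rad; initial bearing θ = 3.4016 rad.
sin φ₂ = sin φ₁ cos δ + cos φ₁ sin δ cos θ = (0.3951)(0.7937) + (0.9186)(0.6083)(-0.9664) = -0.2264, so φ₂ = -13.09°.
Δλ = atan2(sin θ sin δ cos φ₁, cos δ − sin φ₁ sin φ₂) = atan2(-0.1437, 0.8832) = -9.241°.
λ₂ = 139.229° − 9.241° = 129.99°.

-13.09°, 129.99°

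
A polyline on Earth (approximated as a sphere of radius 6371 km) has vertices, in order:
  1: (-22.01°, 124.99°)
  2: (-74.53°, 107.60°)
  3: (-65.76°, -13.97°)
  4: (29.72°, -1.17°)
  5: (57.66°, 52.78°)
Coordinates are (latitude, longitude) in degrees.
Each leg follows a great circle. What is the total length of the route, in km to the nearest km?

25606 km

Leg 1→2: central angle 0.9308 rad, distance 5930.2 km.
Leg 2→3: central angle 0.6068 rad, distance 3866.1 km.
Leg 3→4: central angle 1.6753 rad, distance 10673.6 km.
Leg 4→5: central angle 0.8062 rad, distance 5136.2 km.
Total: 5930.2 + 3866.1 + 10673.6 + 5136.2 ≈ 25606 km.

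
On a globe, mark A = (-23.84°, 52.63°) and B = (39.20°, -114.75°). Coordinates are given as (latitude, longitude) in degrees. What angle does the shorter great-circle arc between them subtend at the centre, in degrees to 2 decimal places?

Let φ₁ = -0.4161 rad, φ₂ = 0.6842 rad, and Δλ = -2.9213 rad.
cos c = sin φ₁ sin φ₂ + cos φ₁ cos φ₂ cos Δλ = (-0.4042)(0.6320) + (0.9147)(0.7749)(-0.9758) = -0.94716,
so c = arccos(-0.94716) = 2.81505 rad.
So the angular separation is 161.29°.

161.29°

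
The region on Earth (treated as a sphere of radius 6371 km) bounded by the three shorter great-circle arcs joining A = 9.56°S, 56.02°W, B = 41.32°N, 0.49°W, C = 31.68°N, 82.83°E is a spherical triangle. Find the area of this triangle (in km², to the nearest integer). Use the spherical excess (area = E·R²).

Side lengths (central angles): a = 1.1361, b = 2.3733, c = 1.2561 rad; semiperimeter s = 2.3828.
By l'Huilier's theorem, tan(E/4) = √[tan(s/2) tan((s−a)/2) tan((s−b)/2) tan((s−c)/2)], giving spherical excess E = 0.2932 rad.
Area = E·R² = 0.2932 × (6371)² ≈ 11902002 km².

11902002 km²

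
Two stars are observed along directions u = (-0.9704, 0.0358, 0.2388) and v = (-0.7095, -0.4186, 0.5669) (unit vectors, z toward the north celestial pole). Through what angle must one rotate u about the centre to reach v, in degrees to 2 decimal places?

36.01°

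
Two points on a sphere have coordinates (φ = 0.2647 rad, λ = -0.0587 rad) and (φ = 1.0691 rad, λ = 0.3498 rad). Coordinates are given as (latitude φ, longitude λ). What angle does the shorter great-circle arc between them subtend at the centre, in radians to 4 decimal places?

0.8561 rad

Let φ₁ = 0.2647 rad, φ₂ = 1.0691 rad, and Δλ = 0.4085 rad.
Haversine: a = sin²(Δφ/2) + cos φ₁ cos φ₂ sin²(Δλ/2) = 0.1532 + (0.9652)(0.4809)(0.0411) = 0.17232.
Central angle c = 2·arcsin(√a) = 0.85615 rad.
So the angular separation is 0.8561 rad.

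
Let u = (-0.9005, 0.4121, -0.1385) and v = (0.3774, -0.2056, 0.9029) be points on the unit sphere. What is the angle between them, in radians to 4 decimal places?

2.1528 rad

u·v = -0.5496; |u| = 1.0000, |v| = 1.0000.
cos θ = (u·v)/(|u||v|) = -0.5497, so θ = 2.1528 rad.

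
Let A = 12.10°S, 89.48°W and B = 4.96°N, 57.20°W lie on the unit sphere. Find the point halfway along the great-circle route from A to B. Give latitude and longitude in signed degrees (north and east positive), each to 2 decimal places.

-3.72°, -73.18°

The central angle between A and B is δ = 0.6344 rad.
With f = 0.5, the slerp weights are sin((1−f)δ)/sin δ = 0.5263 and sin(fδ)/sin δ = 0.5263.
Weighted sum of the unit vectors: (0.5263)·(0.0089,-0.9777,-0.2096) + (0.5263)·(0.5397,-0.8374,0.0865) = (0.2887, -0.9552, -0.0648).
Converting back: φ = atan2(z, √(x²+y²)) = -3.72°, λ = atan2(y, x) = -73.18°.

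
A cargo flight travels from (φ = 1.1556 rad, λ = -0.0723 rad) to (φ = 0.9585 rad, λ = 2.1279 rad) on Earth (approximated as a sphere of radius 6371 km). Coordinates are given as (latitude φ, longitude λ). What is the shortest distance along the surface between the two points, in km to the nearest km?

5809 km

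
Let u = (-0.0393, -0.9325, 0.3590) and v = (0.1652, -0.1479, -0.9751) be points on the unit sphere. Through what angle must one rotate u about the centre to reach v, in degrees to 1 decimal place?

u·v = -0.2186; |u| = 1.0000, |v| = 1.0000.
cos θ = (u·v)/(|u||v|) = -0.2186, so θ = 102.6°.

102.6°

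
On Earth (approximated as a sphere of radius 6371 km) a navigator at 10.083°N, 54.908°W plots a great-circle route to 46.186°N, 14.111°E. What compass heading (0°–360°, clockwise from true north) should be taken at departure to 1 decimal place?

44.1°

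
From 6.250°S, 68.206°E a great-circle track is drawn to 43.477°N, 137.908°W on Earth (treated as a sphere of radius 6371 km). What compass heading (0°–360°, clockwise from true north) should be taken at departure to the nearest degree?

28°

With φ₁ = -0.1091, φ₂ = 0.7588, Δλ = 2.6858 rad, the forward-azimuth formula gives
θ = atan2( sin Δλ cos φ₂ , cos φ₁ sin φ₂ − sin φ₁ cos φ₂ cos Δλ ) = atan2(0.3194, 0.6130) = 27.52°.
So the initial bearing is 28°.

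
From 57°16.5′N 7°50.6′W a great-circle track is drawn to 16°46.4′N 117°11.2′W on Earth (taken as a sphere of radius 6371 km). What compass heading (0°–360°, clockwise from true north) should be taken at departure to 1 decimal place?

With φ₁ = 0.9996, φ₂ = 0.2927, Δλ = -1.9084 rad, the forward-azimuth formula gives
θ = atan2( sin Δλ cos φ₂ , cos φ₁ sin φ₂ − sin φ₁ cos φ₂ cos Δλ ) = atan2(-0.9034, 0.4228) = -64.92°.
Adding 360° brings this into [0°, 360°): 295.1°.

295.1°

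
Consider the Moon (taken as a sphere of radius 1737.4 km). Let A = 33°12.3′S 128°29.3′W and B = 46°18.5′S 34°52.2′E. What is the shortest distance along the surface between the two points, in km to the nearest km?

With latitudes φ₁ = -33.205°, φ₂ = -46.308° and longitude difference Δλ = 163.358°:
Haversine: a = sin²(Δφ/2) + cos φ₁ cos φ₂ sin²(Δλ/2) = 0.0130 + (0.8367)(0.6908)(0.9791) = 0.57890.
Central angle c = 2·arcsin(√a) = 1.72926 rad.
Distance = R·c = 1737.4 × 1.7293 ≈ 3004 km.

3004 km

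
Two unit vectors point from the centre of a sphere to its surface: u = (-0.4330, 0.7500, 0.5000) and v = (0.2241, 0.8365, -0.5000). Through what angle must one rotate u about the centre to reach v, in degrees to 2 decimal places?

u·v = 0.2803; |u| = 1.0000, |v| = 1.0000.
cos θ = (u·v)/(|u||v|) = 0.2803, so θ = 73.72°.

73.72°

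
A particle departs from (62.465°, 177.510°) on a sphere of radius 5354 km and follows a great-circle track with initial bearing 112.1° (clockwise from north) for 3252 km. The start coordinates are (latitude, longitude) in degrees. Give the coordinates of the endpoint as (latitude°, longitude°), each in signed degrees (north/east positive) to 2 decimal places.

Angular distance δ = d/R = 3252/5354 = 0.60740 rad; initial bearing θ = 1.9565 rad.
sin φ₂ = sin φ₁ cos δ + cos φ₁ sin δ cos θ = (0.8867)(0.8211) + (0.4623)(0.5707)(-0.3762) = 0.6289, so φ₂ = 38.97°.
Δλ = atan2(sin θ sin δ cos φ₁, cos δ − sin φ₁ sin φ₂) = atan2(0.2445, 0.2635) = 42.852°.
λ₂ = 177.510° + 42.852° = 220.36° → -139.64° after wrapping to (−180°, 180°].

38.97°, -139.64°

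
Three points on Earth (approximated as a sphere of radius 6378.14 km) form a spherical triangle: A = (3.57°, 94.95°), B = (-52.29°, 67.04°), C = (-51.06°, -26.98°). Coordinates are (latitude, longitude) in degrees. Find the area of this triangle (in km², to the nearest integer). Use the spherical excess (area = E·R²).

Side lengths (central angles): a = 0.9417, b = 1.9608, c = 1.0585 rad; semiperimeter s = 1.9805.
By l'Huilier's theorem, tan(E/4) = √[tan(s/2) tan((s−a)/2) tan((s−b)/2) tan((s−c)/2)], giving spherical excess E = 0.2609 rad.
Area = E·R² = 0.2609 × (6378.14)² ≈ 10612020 km².

10612020 km²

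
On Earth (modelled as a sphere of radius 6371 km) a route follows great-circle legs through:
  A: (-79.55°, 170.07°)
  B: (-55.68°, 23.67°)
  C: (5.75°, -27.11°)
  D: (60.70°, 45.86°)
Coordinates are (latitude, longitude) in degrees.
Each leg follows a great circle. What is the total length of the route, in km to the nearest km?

21604 km

Leg A→B: central angle 0.7568 rad, distance 4821.7 km.
Leg B→C: central angle 1.2954 rad, distance 8252.8 km.
Leg C→D: central angle 1.3387 rad, distance 8529.1 km.
Total: 4821.7 + 8252.8 + 8529.1 ≈ 21604 km.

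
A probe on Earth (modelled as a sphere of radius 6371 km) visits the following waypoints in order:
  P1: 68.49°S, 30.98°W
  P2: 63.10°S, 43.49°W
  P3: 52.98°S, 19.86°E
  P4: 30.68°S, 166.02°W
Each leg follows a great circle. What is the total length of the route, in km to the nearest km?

15241 km

Leg P1→P2: central angle 0.1294 rad, distance 824.4 km.
Leg P2→P3: central angle 0.5841 rad, distance 3721.2 km.
Leg P3→P4: central angle 1.6787 rad, distance 10695.1 km.
Total: 824.4 + 3721.2 + 10695.1 ≈ 15241 km.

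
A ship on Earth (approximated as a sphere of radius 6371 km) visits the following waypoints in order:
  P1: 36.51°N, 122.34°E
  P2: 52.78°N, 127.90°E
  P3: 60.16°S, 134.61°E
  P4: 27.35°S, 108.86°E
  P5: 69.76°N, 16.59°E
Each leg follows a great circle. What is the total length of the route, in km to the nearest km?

31502 km

Leg P1→P2: central angle 0.2920 rad, distance 1860.4 km.
Leg P2→P3: central angle 1.9734 rad, distance 12572.6 km.
Leg P3→P4: central angle 0.6492 rad, distance 4135.9 km.
Leg P4→P5: central angle 2.0300 rad, distance 12933.1 km.
Total: 1860.4 + 12572.6 + 4135.9 + 12933.1 ≈ 31502 km.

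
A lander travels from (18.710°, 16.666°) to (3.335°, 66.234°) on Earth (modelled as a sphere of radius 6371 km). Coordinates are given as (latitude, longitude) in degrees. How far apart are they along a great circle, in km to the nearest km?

5650 km

Let φ₁ = 0.3266 rad, φ₂ = 0.0582 rad, and Δλ = 0.8651 rad.
cos c = sin φ₁ sin φ₂ + cos φ₁ cos φ₂ cos Δλ = (0.3208)(0.0582) + (0.9472)(0.9983)(0.6485) = 0.63189,
so c = arccos(0.63189) = 0.88680 rad.
Distance = R·c = 6371 × 0.8868 ≈ 5650 km.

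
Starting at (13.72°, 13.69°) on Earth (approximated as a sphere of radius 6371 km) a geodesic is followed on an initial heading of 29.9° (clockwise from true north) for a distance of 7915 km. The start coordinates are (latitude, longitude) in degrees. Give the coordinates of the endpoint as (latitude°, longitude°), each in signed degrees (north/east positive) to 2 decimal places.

Angular distance δ = d/R = 7915/6371 = 1.24235 rad; initial bearing θ = 0.5219 rad.
sin φ₂ = sin φ₁ cos δ + cos φ₁ sin δ cos θ = (0.2372)(0.3226) + (0.9715)(0.9465)(0.8669) = 0.8736, so φ₂ = 60.89°.
Δλ = atan2(sin θ sin δ cos φ₁, cos δ − sin φ₁ sin φ₂) = atan2(0.4584, 0.1154) = 75.873°.
λ₂ = 13.690° + 75.873° = 89.56°.

60.89°, 89.56°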